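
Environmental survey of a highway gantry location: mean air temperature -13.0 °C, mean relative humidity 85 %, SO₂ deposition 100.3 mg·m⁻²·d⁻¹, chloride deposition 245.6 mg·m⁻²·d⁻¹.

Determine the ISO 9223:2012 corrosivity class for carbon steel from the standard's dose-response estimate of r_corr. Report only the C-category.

C3

carbon steel: f(T) = +0.150·(T−10) [T≤10 °C] = -3.4500
  Pd branch = 1.77·Pd^0.52·e^(0.02·RH+f) = 3.378 μm/a
  Sd branch = 0.102·Sd^0.62·e^(0.033·RH+0.04·T) = 30.4 μm/a
  r_corr = 3.378 + 30.4 = 33.78 μm/a
ISO 9223 Table 2 (carbon steel): 25 < 33.8 ≤ 50 μm/a ⇒ C3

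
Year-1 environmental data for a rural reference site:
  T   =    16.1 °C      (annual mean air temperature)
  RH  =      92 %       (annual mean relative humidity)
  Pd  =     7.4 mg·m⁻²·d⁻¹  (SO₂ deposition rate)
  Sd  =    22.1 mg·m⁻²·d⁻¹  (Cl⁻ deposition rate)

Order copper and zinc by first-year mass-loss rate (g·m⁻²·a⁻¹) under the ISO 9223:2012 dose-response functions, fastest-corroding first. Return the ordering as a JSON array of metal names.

["copper", "zinc"]

copper: T>10 °C ⇒ hinge -0.080·(16.1−10) = -0.4880
  sulphur-dioxide contribution → 1.246 μm/a
  chloride contribution → 1.428 μm/a
  ⇒ r_corr(copper) = 2.674 μm/a
  mass loss = 2.674 μm/a × 8.96 g/cm³ = 23.96 g·m⁻²·a⁻¹
zinc: temperature factor f = -0.071·(6.1) = -0.4331
  sulphur-dioxide contribution → 1.39 μm/a
  chloride contribution → 0.8381 μm/a
  ⇒ r_corr(zinc) = 2.228 μm/a
  mass loss = 2.228 μm/a × 7.14 g/cm³ = 15.91 g·m⁻²·a⁻¹
Ordering by g·m⁻²·a⁻¹: copper (24) > zinc (15.9)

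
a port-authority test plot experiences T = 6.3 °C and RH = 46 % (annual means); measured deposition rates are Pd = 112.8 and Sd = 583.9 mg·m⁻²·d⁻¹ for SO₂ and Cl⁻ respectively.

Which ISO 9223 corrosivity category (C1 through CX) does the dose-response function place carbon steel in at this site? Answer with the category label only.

carbon steel: T≤10 °C ⇒ hinge +0.150·(6.3−10) = -0.5550
  sulphur-dioxide contribution → 29.76 μm/a
  chloride contribution → 31.08 μm/a
  total first-year rate 60.84 μm/a
ISO 9223 Table 2 (carbon steel): 50 < 60.8 ≤ 80 μm/a ⇒ C4

C4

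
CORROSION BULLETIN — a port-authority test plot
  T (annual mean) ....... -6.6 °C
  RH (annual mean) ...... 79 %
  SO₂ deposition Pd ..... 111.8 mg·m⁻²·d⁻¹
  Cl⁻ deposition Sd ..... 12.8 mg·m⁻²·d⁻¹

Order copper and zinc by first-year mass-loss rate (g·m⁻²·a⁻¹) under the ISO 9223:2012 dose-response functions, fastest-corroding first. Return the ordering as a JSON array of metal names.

copper: f(T) = +0.126·(T−10) [T≤10 °C] = -2.0916
  sulphur-dioxide contribution → 0.2359 μm/a
  chloride contribution → 0.2537 μm/a
  total first-year rate 0.4896 μm/a
  mass loss = 0.4896 μm/a × 8.96 g/cm³ = 4.387 g·m⁻²·a⁻¹
zinc: f(T) = +0.038·(T−10) [T≤10 °C] = -0.6308
  sulphur-dioxide contribution → 2.071 μm/a
  chloride contribution → 0.08035 μm/a
  total first-year rate 2.151 μm/a
  mass loss = 2.151 μm/a × 7.14 g/cm³ = 15.36 g·m⁻²·a⁻¹
Ordering by g·m⁻²·a⁻¹: zinc (15.4) > copper (4.39)

["zinc", "copper"]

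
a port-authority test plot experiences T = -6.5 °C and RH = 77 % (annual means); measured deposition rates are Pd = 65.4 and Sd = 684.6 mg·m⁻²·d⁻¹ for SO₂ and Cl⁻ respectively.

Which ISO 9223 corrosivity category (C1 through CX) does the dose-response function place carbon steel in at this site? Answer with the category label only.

C4

carbon steel: T≤10 °C ⇒ hinge +0.150·(-6.5−10) = -2.4750
  sulphur-dioxide contribution → 6.11 μm/a
  chloride contribution → 57.17 μm/a
  total first-year rate 63.28 μm/a
63.3 μm/a falls in (50, 80] for carbon steel → category C4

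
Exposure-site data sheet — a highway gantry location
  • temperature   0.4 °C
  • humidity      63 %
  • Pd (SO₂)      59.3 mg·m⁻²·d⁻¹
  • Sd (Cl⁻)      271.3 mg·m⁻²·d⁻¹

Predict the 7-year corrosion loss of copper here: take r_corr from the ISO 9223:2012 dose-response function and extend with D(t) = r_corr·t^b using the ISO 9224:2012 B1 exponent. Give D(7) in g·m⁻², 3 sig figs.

copper: f(T) = +0.126·(T−10) [T≤10 °C] = -1.2096
  SO₂ term: 0.0053·59.3^0.26·exp(0.059·63-1.2096) = 0.188
  Sd branch = 0.01025·Sd^0.27·e^(0.036·RH+0.049·T) = 0.4584 μm/a
  sum: 0.188 + 0.4584 → r_corr = 0.6464 μm/a
Power-law: D(7) = r_corr · 7^0.667
  D(7) = 0.6464 × 7^0.667 = 0.6464 × 3.662 = 2.367 μm
  Mass loss = 2.367 μm × 8.96 g/cm³ = 21.21 g·m⁻²

D(7) = 21.2 g·m⁻²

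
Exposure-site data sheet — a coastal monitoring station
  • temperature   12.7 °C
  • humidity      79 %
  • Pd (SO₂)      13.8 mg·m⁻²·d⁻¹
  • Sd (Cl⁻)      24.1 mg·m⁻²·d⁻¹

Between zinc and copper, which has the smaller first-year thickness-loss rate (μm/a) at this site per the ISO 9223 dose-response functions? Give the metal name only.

copper

zinc: T>10 °C ⇒ hinge -0.071·(12.7−10) = -0.1917
  Pd branch = 0.0129·Pd^0.44·e^(0.046·RH+f) = 1.28 μm/a
  Cl⁻ term: 0.0175·24.1^0.57·exp(0.008·79+0.085·12.7) = 0.5944
  sum: 1.28 + 0.5944 → r_corr = 1.874 μm/a
copper: temperature factor f = -0.080·(2.7) = -0.2160
  SO₂ term: 0.0053·13.8^0.26·exp(0.059·79-0.2160) = 0.8935
  Cl⁻ term: 0.01025·24.1^0.27·exp(0.036·79+0.049·12.7) = 0.7749
  sum: 0.8935 + 0.7749 → r_corr = 1.668 μm/a
Ordering by μm/a: zinc (1.87) > copper (1.67)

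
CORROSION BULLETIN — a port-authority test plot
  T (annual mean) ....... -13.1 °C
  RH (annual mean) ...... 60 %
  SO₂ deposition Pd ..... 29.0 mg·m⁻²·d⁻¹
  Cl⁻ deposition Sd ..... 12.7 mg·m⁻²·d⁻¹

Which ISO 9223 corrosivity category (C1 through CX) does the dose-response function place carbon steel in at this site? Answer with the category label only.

C2

carbon steel: f(T) = +0.150·(T−10) [T≤10 °C] = -3.4650
  sulphur-dioxide contribution → 1.059 μm/a
  chloride contribution → 2.115 μm/a
  total first-year rate 3.174 μm/a
3.17 μm/a falls in (1.3, 25] for carbon steel → category C2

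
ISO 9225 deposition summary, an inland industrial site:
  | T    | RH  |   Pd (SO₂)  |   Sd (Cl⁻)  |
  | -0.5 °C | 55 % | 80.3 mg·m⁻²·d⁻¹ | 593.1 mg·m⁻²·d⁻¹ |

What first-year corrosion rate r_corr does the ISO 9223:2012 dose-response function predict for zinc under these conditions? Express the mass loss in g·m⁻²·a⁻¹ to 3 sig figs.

zinc: temperature factor f = +0.038·(-10.5) = -0.3990
  sulphur-dioxide contribution → 0.7484 μm/a
  chloride contribution → 0.9916 μm/a
  ⇒ r_corr(zinc) = 1.74 μm/a
Convert to mass loss: 1.74 μm/a × 7.14 g/cm³ = 12.42 g·m⁻²·a⁻¹

r_corr = 12.4 g·m⁻²·a⁻¹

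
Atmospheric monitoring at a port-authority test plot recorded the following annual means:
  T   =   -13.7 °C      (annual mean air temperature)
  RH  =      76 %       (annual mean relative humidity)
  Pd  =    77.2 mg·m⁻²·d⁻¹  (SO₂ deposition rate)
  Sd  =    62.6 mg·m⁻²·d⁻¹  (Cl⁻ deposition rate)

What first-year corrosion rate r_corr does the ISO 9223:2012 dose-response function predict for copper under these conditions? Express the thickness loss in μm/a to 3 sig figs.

copper: f(T) = +0.126·(T−10) [T≤10 °C] = -2.9862
  SO₂ term: 0.0053·77.2^0.26·exp(0.059·76-2.9862) = 0.07337
  Sd branch = 0.01025·Sd^0.27·e^(0.036·RH+0.049·T) = 0.2469 μm/a
  r_corr = 0.07337 + 0.2469 = 0.3203 μm/a

r_corr = 0.320 μm/a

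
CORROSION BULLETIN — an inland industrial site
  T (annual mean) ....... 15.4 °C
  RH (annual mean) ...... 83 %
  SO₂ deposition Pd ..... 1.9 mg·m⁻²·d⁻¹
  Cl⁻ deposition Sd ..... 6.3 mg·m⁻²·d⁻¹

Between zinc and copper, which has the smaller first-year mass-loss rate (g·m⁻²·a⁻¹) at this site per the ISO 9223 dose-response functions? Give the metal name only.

zinc

zinc: f(T) = -0.071·(T−10) [T>10 °C] = -0.3834
  Pd branch = 0.0129·Pd^0.44·e^(0.046·RH+f) = 0.5307 μm/a
  Cl⁻ term: 0.0175·6.3^0.57·exp(0.008·83+0.085·15.4) = 0.3594
  r_corr = 0.5307 + 0.3594 = 0.8901 μm/a
  mass loss = 0.8901 μm/a × 7.14 g/cm³ = 6.355 g·m⁻²·a⁻¹
copper: T>10 °C ⇒ hinge -0.080·(15.4−10) = -0.4320
  Pd branch = 0.0053·Pd^0.26·e^(0.059·RH+f) = 0.5443 μm/a
  Sd branch = 0.01025·Sd^0.27·e^(0.036·RH+0.049·T) = 0.7111 μm/a
  sum: 0.5443 + 0.7111 → r_corr = 1.255 μm/a
  mass loss = 1.255 μm/a × 8.96 g/cm³ = 11.25 g·m⁻²·a⁻¹
Ordering by g·m⁻²·a⁻¹: copper (11.2) > zinc (6.36)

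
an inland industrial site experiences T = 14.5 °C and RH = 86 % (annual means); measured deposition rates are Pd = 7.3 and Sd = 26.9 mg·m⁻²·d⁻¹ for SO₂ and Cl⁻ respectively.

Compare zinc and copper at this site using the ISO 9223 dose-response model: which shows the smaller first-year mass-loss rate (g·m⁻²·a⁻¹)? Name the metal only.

zinc: T>10 °C ⇒ hinge -0.071·(14.5−10) = -0.3195
  SO₂ term: 0.0129·7.3^0.44·exp(0.046·86-0.3195) = 1.174
  Sd branch = 0.0175·Sd^0.57·e^(0.008·RH+0.085·T) = 0.7799 μm/a
  sum: 1.174 + 0.7799 → r_corr = 1.954 μm/a
  mass loss = 1.954 μm/a × 7.14 g/cm³ = 13.95 g·m⁻²·a⁻¹
copper: temperature factor f = -0.080·(4.5) = -0.3600
  Pd branch = 0.0053·Pd^0.26·e^(0.059·RH+f) = 0.9908 μm/a
  Cl⁻ term: 0.01025·26.9^0.27·exp(0.036·86+0.049·14.5) = 1.122
  r_corr = 0.9908 + 1.122 = 2.113 μm/a
  mass loss = 2.113 μm/a × 8.96 g/cm³ = 18.93 g·m⁻²·a⁻¹
Ordering by g·m⁻²·a⁻¹: copper (18.9) > zinc (14)

zinc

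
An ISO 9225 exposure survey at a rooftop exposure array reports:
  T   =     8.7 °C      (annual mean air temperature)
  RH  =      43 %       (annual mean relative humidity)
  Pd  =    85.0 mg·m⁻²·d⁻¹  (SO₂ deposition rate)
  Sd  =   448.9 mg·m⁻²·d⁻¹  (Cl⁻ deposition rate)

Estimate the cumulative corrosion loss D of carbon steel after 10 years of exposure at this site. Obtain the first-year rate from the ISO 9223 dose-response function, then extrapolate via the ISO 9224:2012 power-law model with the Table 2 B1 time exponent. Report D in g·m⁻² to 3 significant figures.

carbon steel: f(T) = +0.150·(T−10) [T≤10 °C] = -0.1950
  sulphur-dioxide contribution → 34.68 μm/a
  chloride contribution → 26.32 μm/a
  total first-year rate 61 μm/a
Power-law: D(10) = r_corr · 10^0.523
  D(10) = 61 × 10^0.523 = 61 × 3.334 = 203.4 μm
  Mass loss = 203.4 μm × 7.85 g/cm³ = 1597 g·m⁻²

D(10) = 1.60e+03 g·m⁻²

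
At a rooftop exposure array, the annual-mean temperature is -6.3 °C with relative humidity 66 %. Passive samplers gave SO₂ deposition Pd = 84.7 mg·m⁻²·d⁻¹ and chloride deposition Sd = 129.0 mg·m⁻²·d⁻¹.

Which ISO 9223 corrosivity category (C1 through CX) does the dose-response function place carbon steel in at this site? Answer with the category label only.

carbon steel: f(T) = +0.150·(T−10) [T≤10 °C] = -2.4450
  SO₂ term: 1.77·84.7^0.52·exp(0.02·66-2.4450) = 5.78
  Sd branch = 0.102·Sd^0.62·e^(0.033·RH+0.04·T) = 14.24 μm/a
  sum: 5.78 + 14.24 → r_corr = 20.02 μm/a
20 μm/a falls in (1.3, 25] for carbon steel → category C2

C2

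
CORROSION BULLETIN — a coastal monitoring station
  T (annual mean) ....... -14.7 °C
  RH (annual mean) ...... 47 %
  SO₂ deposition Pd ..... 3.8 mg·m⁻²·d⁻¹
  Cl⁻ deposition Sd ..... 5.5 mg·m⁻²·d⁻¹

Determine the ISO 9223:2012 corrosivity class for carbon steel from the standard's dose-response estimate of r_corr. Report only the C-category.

carbon steel: temperature factor f = +0.150·(-24.7) = -3.7050
  SO₂ term: 1.77·3.8^0.52·exp(0.02·47-3.7050) = 0.2232
  Sd branch = 0.102·Sd^0.62·e^(0.033·RH+0.04·T) = 0.7689 μm/a
  r_corr = 0.2232 + 0.7689 = 0.992 μm/a
ISO 9223 Table 2 (carbon steel): 0 < 0.992 ≤ 1.3 μm/a ⇒ C1

C1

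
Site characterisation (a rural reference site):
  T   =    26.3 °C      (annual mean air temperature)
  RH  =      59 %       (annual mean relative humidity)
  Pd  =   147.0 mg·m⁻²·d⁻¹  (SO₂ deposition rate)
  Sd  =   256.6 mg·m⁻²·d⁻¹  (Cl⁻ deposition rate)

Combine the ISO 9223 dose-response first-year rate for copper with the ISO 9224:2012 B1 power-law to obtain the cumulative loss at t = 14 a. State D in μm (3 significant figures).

D(14) = 9.08 μm

copper: f(T) = -0.080·(T−10) [T>10 °C] = -1.3040
  sulphur-dioxide contribution → 0.1711 μm/a
  chloride contribution → 1.391 μm/a
  ⇒ r_corr(copper) = 1.562 μm/a
ISO 9224: D(t) = r_corr · t^b with b = 0.667 (copper, B1)
  D(14) = 1.562 × 14^0.667 = 1.562 × 5.814 = 9.082 μm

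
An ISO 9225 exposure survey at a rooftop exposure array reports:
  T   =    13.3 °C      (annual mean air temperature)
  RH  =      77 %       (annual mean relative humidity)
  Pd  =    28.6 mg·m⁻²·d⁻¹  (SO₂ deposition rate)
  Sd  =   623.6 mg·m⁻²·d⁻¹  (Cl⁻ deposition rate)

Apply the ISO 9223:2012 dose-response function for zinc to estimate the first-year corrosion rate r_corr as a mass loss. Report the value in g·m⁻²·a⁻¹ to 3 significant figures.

r_corr = 39.1 g·m⁻²·a⁻¹

zinc: T>10 °C ⇒ hinge -0.071·(13.3−10) = -0.2343
  Pd branch = 0.0129·Pd^0.44·e^(0.046·RH+f) = 1.541 μm/a
  Sd branch = 0.0175·Sd^0.57·e^(0.008·RH+0.085·T) = 3.932 μm/a
  r_corr = 1.541 + 3.932 = 5.474 μm/a
Convert to mass loss: 5.474 μm/a × 7.14 g/cm³ = 39.08 g·m⁻²·a⁻¹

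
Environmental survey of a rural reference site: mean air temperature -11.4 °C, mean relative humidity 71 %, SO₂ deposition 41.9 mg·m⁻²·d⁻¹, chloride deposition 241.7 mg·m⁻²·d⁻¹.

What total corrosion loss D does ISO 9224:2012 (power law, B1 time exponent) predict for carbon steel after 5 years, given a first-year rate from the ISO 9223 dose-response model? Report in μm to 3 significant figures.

carbon steel: f(T) = +0.150·(T−10) [T≤10 °C] = -3.2100
  Pd branch = 1.77·Pd^0.52·e^(0.02·RH+f) = 2.061 μm/a
  Sd branch = 0.102·Sd^0.62·e^(0.033·RH+0.04·T) = 20.22 μm/a
  sum: 2.061 + 20.22 → r_corr = 22.28 μm/a
Power-law: D(5) = r_corr · 5^0.523
  D(5) = 22.28 × 5^0.523 = 22.28 × 2.32 = 51.7 μm

D(5) = 51.7 μm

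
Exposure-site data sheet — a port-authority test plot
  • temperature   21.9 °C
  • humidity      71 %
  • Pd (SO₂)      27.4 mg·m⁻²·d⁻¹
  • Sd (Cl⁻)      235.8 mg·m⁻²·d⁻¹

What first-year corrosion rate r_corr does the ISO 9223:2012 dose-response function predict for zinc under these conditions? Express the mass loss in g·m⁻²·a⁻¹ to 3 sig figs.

zinc: temperature factor f = -0.071·(11.9) = -0.8449
  sulphur-dioxide contribution → 0.6233 μm/a
  chloride contribution → 4.472 μm/a
  total first-year rate 5.095 μm/a
Convert to mass loss: 5.095 μm/a × 7.14 g/cm³ = 36.38 g·m⁻²·a⁻¹

r_corr = 36.4 g·m⁻²·a⁻¹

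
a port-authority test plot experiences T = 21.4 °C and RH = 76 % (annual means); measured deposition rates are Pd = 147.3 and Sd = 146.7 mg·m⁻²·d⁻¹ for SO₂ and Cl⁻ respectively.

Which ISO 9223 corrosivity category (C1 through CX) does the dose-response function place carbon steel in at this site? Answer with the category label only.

carbon steel: temperature factor f = -0.054·(11.4) = -0.6156
  Pd branch = 1.77·Pd^0.52·e^(0.02·RH+f) = 58.64 μm/a
  Sd branch = 0.102·Sd^0.62·e^(0.033·RH+0.04·T) = 64.98 μm/a
  sum: 58.64 + 64.98 → r_corr = 123.6 μm/a
124 μm/a falls in (80, 200] for carbon steel → category C5

C5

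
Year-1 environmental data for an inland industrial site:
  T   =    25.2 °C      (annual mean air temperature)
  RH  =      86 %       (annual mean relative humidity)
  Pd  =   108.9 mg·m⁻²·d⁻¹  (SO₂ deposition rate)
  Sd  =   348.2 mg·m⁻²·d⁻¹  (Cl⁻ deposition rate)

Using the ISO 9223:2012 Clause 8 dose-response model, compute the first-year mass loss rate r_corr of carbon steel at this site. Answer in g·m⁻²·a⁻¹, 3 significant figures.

carbon steel: f(T) = -0.054·(T−10) [T>10 °C] = -0.8208
  SO₂ term: 1.77·108.9^0.52·exp(0.02·86-0.8208) = 49.86
  Cl⁻ term: 0.102·348.2^0.62·exp(0.033·86+0.04·25.2) = 179.8
  r_corr = 49.86 + 179.8 = 229.7 μm/a
Convert to mass loss: 229.7 μm/a × 7.85 g/cm³ = 1803 g·m⁻²·a⁻¹

r_corr = 1.80e+03 g·m⁻²·a⁻¹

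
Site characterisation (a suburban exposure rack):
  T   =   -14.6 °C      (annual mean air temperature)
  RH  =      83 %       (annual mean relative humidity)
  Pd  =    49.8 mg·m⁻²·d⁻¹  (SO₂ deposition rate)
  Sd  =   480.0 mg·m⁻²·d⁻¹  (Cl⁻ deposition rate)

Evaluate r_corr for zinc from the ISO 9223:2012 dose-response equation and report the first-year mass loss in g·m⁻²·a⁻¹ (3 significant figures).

zinc: temperature factor f = +0.038·(-24.6) = -0.9348
  SO₂ term: 0.0129·49.8^0.44·exp(0.046·83-0.9348) = 1.287
  Cl⁻ term: 0.0175·480.0^0.57·exp(0.008·83+0.085·-14.6) = 0.3317
  r_corr = 1.287 + 0.3317 = 1.619 μm/a
Convert to mass loss: 1.619 μm/a × 7.14 g/cm³ = 11.56 g·m⁻²·a⁻¹

r_corr = 11.6 g·m⁻²·a⁻¹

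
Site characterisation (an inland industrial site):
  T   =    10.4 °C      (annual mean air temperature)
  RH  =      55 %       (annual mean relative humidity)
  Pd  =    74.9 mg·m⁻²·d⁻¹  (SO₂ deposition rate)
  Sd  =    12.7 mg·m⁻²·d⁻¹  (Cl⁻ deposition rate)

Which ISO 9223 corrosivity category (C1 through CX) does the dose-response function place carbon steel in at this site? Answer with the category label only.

carbon steel: T>10 °C ⇒ hinge -0.054·(10.4−10) = -0.0216
  SO₂ term: 1.77·74.9^0.52·exp(0.02·55-0.0216) = 49.1
  Cl⁻ term: 0.102·12.7^0.62·exp(0.033·55+0.04·10.4) = 4.591
  sum: 49.1 + 4.591 → r_corr = 53.69 μm/a
ISO 9223 Table 2 (carbon steel): 50 < 53.7 ≤ 80 μm/a ⇒ C4

C4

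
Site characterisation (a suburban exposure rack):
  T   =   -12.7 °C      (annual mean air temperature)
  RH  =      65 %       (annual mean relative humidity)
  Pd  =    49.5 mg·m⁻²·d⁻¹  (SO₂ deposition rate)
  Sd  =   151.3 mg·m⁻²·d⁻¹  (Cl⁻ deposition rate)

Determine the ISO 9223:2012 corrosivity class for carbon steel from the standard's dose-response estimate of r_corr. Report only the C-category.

C2

carbon steel: f(T) = +0.150·(T−10) [T≤10 °C] = -3.4050
  sulphur-dioxide contribution → 1.641 μm/a
  chloride contribution → 11.78 μm/a
  ⇒ r_corr(carbon steel) = 13.42 μm/a
Category bounds: 1.3…25 μm/a bracket r_corr ⇒ C2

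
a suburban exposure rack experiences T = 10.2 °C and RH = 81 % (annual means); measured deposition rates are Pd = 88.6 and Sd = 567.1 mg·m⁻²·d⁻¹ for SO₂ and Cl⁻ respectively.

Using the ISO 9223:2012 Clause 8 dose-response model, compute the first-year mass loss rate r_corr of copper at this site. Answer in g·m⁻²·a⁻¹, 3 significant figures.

copper: temperature factor f = -0.080·(0.2) = -0.0160
  Pd branch = 0.0053·Pd^0.26·e^(0.059·RH+f) = 1.991 μm/a
  Cl⁻ term: 0.01025·567.1^0.27·exp(0.036·81+0.049·10.2) = 1.729
  r_corr = 1.991 + 1.729 = 3.72 μm/a
Convert to mass loss: 3.72 μm/a × 8.96 g/cm³ = 33.33 g·m⁻²·a⁻¹

r_corr = 33.3 g·m⁻²·a⁻¹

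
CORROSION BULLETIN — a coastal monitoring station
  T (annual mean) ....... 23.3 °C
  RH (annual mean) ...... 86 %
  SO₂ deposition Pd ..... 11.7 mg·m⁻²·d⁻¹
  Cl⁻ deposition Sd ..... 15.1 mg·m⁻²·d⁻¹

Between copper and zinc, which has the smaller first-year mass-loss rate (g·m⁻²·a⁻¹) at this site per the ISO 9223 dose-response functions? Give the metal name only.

copper: f(T) = -0.080·(T−10) [T>10 °C] = -1.0640
  SO₂ term: 0.0053·11.7^0.26·exp(0.059·86-1.0640) = 0.554
  Sd branch = 0.01025·Sd^0.27·e^(0.036·RH+0.049·T) = 1.477 μm/a
  sum: 0.554 + 1.477 → r_corr = 2.031 μm/a
  mass loss = 2.031 μm/a × 8.96 g/cm³ = 18.2 g·m⁻²·a⁻¹
zinc: temperature factor f = -0.071·(13.3) = -0.9443
  SO₂ term: 0.0129·11.7^0.44·exp(0.046·86-0.9443) = 0.7737
  Sd branch = 0.0175·Sd^0.57·e^(0.008·RH+0.085·T) = 1.186 μm/a
  sum: 0.7737 + 1.186 → r_corr = 1.959 μm/a
  mass loss = 1.959 μm/a × 7.14 g/cm³ = 13.99 g·m⁻²·a⁻¹
Ordering by g·m⁻²·a⁻¹: copper (18.2) > zinc (14)

zinc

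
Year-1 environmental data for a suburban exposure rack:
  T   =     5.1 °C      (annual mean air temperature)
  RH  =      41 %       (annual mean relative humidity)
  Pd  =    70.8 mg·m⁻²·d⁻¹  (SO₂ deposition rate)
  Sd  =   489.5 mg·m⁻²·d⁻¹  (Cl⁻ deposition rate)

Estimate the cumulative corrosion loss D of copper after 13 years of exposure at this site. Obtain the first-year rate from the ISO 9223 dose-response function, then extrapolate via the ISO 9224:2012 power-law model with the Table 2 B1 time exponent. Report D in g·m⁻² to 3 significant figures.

copper: T≤10 °C ⇒ hinge +0.126·(5.1−10) = -0.6174
  Pd branch = 0.0053·Pd^0.26·e^(0.059·RH+f) = 0.09721 μm/a
  Cl⁻ term: 0.01025·489.5^0.27·exp(0.036·41+0.049·5.1) = 0.3066
  sum: 0.09721 + 0.3066 → r_corr = 0.4038 μm/a
Power-law: D(13) = r_corr · 13^0.667
  D(13) = 0.4038 × 13^0.667 = 0.4038 × 5.534 = 2.234 μm
  Mass loss = 2.234 μm × 8.96 g/cm³ = 20.02 g·m⁻²

D(13) = 20.0 g·m⁻²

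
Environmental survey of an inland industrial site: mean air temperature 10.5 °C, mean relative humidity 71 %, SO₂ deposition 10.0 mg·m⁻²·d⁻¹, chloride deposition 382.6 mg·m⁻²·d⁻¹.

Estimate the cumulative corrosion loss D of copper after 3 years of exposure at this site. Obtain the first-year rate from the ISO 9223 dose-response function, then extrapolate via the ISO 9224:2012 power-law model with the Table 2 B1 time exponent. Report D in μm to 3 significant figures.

D(3) = 3.56 μm

copper: T>10 °C ⇒ hinge -0.080·(10.5−10) = -0.0400
  sulphur-dioxide contribution → 0.6112 μm/a
  chloride contribution → 1.1 μm/a
  ⇒ r_corr(copper) = 1.712 μm/a
Power-law: D(3) = r_corr · 3^0.667
  D(3) = 1.712 × 3^0.667 = 1.712 × 2.081 = 3.562 μm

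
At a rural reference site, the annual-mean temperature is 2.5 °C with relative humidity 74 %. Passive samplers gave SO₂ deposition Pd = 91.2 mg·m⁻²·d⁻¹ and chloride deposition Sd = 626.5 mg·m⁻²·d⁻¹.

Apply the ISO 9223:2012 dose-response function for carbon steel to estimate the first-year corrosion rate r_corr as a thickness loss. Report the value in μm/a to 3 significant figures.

carbon steel: f(T) = +0.150·(T−10) [T≤10 °C] = -1.1250
  sulphur-dioxide contribution → 26.38 μm/a
  chloride contribution → 70.25 μm/a
  ⇒ r_corr(carbon steel) = 96.64 μm/a

r_corr = 96.6 μm/a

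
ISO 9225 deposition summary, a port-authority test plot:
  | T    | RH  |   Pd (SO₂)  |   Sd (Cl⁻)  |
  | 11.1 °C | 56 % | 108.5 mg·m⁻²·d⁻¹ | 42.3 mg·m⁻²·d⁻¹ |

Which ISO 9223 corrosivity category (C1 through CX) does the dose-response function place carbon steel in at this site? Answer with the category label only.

C4

carbon steel: f(T) = -0.054·(T−10) [T>10 °C] = -0.0594
  Pd branch = 1.77·Pd^0.52·e^(0.02·RH+f) = 58.48 μm/a
  Cl⁻ term: 0.102·42.3^0.62·exp(0.033·56+0.04·11.1) = 10.29
  r_corr = 58.48 + 10.29 = 68.77 μm/a
68.8 μm/a falls in (50, 80] for carbon steel → category C4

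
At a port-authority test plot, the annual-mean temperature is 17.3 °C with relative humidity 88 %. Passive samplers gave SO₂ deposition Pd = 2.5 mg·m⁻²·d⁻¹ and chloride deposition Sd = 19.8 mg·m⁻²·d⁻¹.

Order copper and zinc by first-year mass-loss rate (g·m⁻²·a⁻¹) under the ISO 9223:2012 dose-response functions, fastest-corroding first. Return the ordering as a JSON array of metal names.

["copper", "zinc"]

copper: f(T) = -0.080·(T−10) [T>10 °C] = -0.5840
  sulphur-dioxide contribution → 0.6745 μm/a
  chloride contribution → 1.273 μm/a
  ⇒ r_corr(copper) = 1.947 μm/a
  mass loss = 1.947 μm/a × 8.96 g/cm³ = 17.45 g·m⁻²·a⁻¹
zinc: T>10 °C ⇒ hinge -0.071·(17.3−10) = -0.5183
  sulphur-dioxide contribution → 0.6586 μm/a
  chloride contribution → 0.8443 μm/a
  total first-year rate 1.503 μm/a
  mass loss = 1.503 μm/a × 7.14 g/cm³ = 10.73 g·m⁻²·a⁻¹
Ordering by g·m⁻²·a⁻¹: copper (17.4) > zinc (10.7)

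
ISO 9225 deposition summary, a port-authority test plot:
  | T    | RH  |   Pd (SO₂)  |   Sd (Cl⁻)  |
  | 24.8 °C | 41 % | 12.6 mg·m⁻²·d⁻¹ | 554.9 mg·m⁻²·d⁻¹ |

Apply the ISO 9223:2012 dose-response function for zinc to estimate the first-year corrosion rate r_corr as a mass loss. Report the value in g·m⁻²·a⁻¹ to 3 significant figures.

zinc: T>10 °C ⇒ hinge -0.071·(24.8−10) = -1.0508
  Pd branch = 0.0129·Pd^0.44·e^(0.046·RH+f) = 0.09067 μm/a
  Sd branch = 0.0175·Sd^0.57·e^(0.008·RH+0.085·T) = 7.331 μm/a
  sum: 0.09067 + 7.331 → r_corr = 7.422 μm/a
Convert to mass loss: 7.422 μm/a × 7.14 g/cm³ = 52.99 g·m⁻²·a⁻¹

r_corr = 53.0 g·m⁻²·a⁻¹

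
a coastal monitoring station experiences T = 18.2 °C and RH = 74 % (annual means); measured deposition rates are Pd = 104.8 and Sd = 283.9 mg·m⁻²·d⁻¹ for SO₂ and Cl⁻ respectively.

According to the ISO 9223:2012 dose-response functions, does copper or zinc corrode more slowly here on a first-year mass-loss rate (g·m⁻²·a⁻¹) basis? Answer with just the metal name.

copper: temperature factor f = -0.080·(8.2) = -0.6560
  sulphur-dioxide contribution → 0.7258 μm/a
  chloride contribution → 1.649 μm/a
  total first-year rate 2.375 μm/a
  mass loss = 2.375 μm/a × 8.96 g/cm³ = 21.28 g·m⁻²·a⁻¹
zinc: T>10 °C ⇒ hinge -0.071·(18.2−10) = -0.5822
  sulphur-dioxide contribution → 1.679 μm/a
  chloride contribution → 3.718 μm/a
  total first-year rate 5.397 μm/a
  mass loss = 5.397 μm/a × 7.14 g/cm³ = 38.53 g·m⁻²·a⁻¹
Ordering by g·m⁻²·a⁻¹: zinc (38.5) > copper (21.3)

copper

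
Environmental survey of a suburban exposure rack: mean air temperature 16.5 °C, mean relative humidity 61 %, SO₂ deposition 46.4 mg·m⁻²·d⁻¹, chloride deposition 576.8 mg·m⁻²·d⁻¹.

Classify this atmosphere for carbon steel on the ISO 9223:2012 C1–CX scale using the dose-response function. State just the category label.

C5

carbon steel: temperature factor f = -0.054·(6.5) = -0.3510
  Pd branch = 1.77·Pd^0.52·e^(0.02·RH+f) = 31.04 μm/a
  Sd branch = 0.102·Sd^0.62·e^(0.033·RH+0.04·T) = 76.09 μm/a
  r_corr = 31.04 + 76.09 = 107.1 μm/a
ISO 9223 Table 2 (carbon steel): 80 < 107 ≤ 200 μm/a ⇒ C5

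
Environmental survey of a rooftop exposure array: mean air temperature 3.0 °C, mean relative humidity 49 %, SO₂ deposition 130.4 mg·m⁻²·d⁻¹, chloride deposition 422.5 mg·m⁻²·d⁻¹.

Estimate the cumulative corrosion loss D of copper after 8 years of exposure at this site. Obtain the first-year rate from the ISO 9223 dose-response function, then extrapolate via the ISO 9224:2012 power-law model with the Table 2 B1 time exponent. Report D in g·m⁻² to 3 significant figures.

D(8) = 17.7 g·m⁻²

copper: temperature factor f = +0.126·(-7.0) = -0.8820
  Pd branch = 0.0053·Pd^0.26·e^(0.059·RH+f) = 0.1402 μm/a
  Cl⁻ term: 0.01025·422.5^0.27·exp(0.036·49+0.049·3.0) = 0.3545
  r_corr = 0.1402 + 0.3545 = 0.4947 μm/a
Long-term exponent b (ISO 9224 Table 2, B1) = 0.667
  D(8) = 0.4947 × 8^0.667 = 0.4947 × 4.003 = 1.98 μm
  Mass loss = 1.98 μm × 8.96 g/cm³ = 17.74 g·m⁻²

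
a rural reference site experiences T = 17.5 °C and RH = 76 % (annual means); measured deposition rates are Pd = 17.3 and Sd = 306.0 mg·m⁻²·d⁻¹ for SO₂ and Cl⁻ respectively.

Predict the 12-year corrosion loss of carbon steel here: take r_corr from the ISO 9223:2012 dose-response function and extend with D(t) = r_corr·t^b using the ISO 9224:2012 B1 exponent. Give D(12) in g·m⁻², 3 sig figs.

carbon steel: T>10 °C ⇒ hinge -0.054·(17.5−10) = -0.4050
  Pd branch = 1.77·Pd^0.52·e^(0.02·RH+f) = 23.77 μm/a
  Sd branch = 0.102·Sd^0.62·e^(0.033·RH+0.04·T) = 87.69 μm/a
  r_corr = 23.77 + 87.69 = 111.5 μm/a
ISO 9224: D(t) = r_corr · t^b with b = 0.523 (carbon steel, B1)
  D(12) = 111.5 × 12^0.523 = 111.5 × 3.668 = 408.8 μm
  Mass loss = 408.8 μm × 7.85 g/cm³ = 3209 g·m⁻²

D(12) = 3.21e+03 g·m⁻²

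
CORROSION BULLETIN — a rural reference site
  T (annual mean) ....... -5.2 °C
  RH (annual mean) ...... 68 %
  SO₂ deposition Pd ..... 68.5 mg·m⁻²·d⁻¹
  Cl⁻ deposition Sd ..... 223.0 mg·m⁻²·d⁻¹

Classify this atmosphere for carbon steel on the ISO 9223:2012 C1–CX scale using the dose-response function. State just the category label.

carbon steel: T≤10 °C ⇒ hinge +0.150·(-5.2−10) = -2.2800
  Pd branch = 1.77·Pd^0.52·e^(0.02·RH+f) = 6.353 μm/a
  Cl⁻ term: 0.102·223.0^0.62·exp(0.033·68+0.04·-5.2) = 22.32
  r_corr = 6.353 + 22.32 = 28.68 μm/a
ISO 9223 Table 2 (carbon steel): 25 < 28.7 ≤ 50 μm/a ⇒ C3

C3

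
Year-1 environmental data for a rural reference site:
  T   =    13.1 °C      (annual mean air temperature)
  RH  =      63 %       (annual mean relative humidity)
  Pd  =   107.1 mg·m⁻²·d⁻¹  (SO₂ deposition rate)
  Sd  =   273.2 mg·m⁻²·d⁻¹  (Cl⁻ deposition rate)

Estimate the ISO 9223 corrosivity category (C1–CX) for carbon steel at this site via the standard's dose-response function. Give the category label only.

carbon steel: temperature factor f = -0.054·(3.1) = -0.1674
  sulphur-dioxide contribution → 59.98 μm/a
  chloride contribution → 44.64 μm/a
  total first-year rate 104.6 μm/a
Category bounds: 80…200 μm/a bracket r_corr ⇒ C5

C5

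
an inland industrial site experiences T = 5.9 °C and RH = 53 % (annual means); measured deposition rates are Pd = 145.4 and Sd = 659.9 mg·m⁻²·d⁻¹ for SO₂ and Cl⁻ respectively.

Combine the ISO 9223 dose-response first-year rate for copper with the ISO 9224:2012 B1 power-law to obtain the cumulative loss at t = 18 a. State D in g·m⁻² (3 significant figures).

copper: temperature factor f = +0.126·(-4.1) = -0.5166
  sulphur-dioxide contribution → 0.2632 μm/a
  chloride contribution → 0.5323 μm/a
  total first-year rate 0.7955 μm/a
Power-law: D(18) = r_corr · 18^0.667
  D(18) = 0.7955 × 18^0.667 = 0.7955 × 6.875 = 5.469 μm
  Mass loss = 5.469 μm × 8.96 g/cm³ = 49 g·m⁻²

D(18) = 49.0 g·m⁻²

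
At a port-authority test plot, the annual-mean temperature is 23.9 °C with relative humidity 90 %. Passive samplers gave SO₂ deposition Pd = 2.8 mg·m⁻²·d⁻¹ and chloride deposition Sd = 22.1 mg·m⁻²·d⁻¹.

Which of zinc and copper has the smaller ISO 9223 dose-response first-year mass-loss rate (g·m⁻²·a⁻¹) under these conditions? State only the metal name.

zinc

zinc: temperature factor f = -0.071·(13.9) = -0.9869
  Pd branch = 0.0129·Pd^0.44·e^(0.046·RH+f) = 0.475 μm/a
  Cl⁻ term: 0.0175·22.1^0.57·exp(0.008·90+0.085·23.9) = 1.601
  r_corr = 0.475 + 1.601 = 2.076 μm/a
  mass loss = 2.076 μm/a × 7.14 g/cm³ = 14.82 g·m⁻²·a⁻¹
copper: f(T) = -0.080·(T−10) [T>10 °C] = -1.1120
  SO₂ term: 0.0053·2.8^0.26·exp(0.059·90-1.1120) = 0.461
  Cl⁻ term: 0.01025·22.1^0.27·exp(0.036·90+0.049·23.9) = 1.947
  sum: 0.461 + 1.947 → r_corr = 2.408 μm/a
  mass loss = 2.408 μm/a × 8.96 g/cm³ = 21.58 g·m⁻²·a⁻¹
Ordering by g·m⁻²·a⁻¹: copper (21.6) > zinc (14.8)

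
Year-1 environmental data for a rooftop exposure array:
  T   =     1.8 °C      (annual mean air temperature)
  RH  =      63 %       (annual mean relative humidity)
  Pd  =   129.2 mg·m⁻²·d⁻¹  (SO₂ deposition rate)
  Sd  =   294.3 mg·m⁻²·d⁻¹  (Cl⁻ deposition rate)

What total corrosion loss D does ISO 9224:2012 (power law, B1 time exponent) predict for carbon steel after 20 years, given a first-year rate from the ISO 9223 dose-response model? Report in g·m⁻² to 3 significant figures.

carbon steel: f(T) = +0.150·(T−10) [T≤10 °C] = -1.2300
  SO₂ term: 1.77·129.2^0.52·exp(0.02·63-1.2300) = 22.85
  Cl⁻ term: 0.102·294.3^0.62·exp(0.033·63+0.04·1.8) = 29.75
  sum: 22.85 + 29.75 → r_corr = 52.59 μm/a
Long-term exponent b (ISO 9224 Table 2, B1) = 0.523
  D(20) = 52.59 × 20^0.523 = 52.59 × 4.791 = 252 μm
  Mass loss = 252 μm × 7.85 g/cm³ = 1978 g·m⁻²

D(20) = 1.98e+03 g·m⁻²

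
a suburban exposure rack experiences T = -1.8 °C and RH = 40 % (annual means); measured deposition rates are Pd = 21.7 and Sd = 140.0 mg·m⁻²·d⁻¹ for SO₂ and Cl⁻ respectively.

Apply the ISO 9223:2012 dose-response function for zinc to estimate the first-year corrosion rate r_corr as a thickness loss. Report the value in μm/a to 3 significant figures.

zinc: temperature factor f = +0.038·(-11.8) = -0.4484
  Pd branch = 0.0129·Pd^0.44·e^(0.046·RH+f) = 0.2009 μm/a
  Sd branch = 0.0175·Sd^0.57·e^(0.008·RH+0.085·T) = 0.3458 μm/a
  r_corr = 0.2009 + 0.3458 = 0.5467 μm/a

r_corr = 0.547 μm/a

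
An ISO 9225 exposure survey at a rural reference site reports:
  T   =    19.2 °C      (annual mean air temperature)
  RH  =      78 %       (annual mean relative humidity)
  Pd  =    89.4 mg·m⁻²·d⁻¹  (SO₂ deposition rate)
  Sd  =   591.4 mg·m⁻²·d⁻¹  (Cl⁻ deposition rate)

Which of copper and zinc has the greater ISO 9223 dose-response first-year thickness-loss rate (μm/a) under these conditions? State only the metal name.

copper: temperature factor f = -0.080·(9.2) = -0.7360
  SO₂ term: 0.0053·89.4^0.26·exp(0.059·78-0.7360) = 0.814
  Sd branch = 0.01025·Sd^0.27·e^(0.036·RH+0.049·T) = 2.439 μm/a
  sum: 0.814 + 2.439 → r_corr = 3.253 μm/a
zinc: f(T) = -0.071·(T−10) [T>10 °C] = -0.6532
  SO₂ term: 0.0129·89.4^0.44·exp(0.046·78-0.6532) = 1.753
  Cl⁻ term: 0.0175·591.4^0.57·exp(0.008·78+0.085·19.2) = 6.35
  r_corr = 1.753 + 6.35 = 8.103 μm/a
Ordering by μm/a: zinc (8.1) > copper (3.25)

zinc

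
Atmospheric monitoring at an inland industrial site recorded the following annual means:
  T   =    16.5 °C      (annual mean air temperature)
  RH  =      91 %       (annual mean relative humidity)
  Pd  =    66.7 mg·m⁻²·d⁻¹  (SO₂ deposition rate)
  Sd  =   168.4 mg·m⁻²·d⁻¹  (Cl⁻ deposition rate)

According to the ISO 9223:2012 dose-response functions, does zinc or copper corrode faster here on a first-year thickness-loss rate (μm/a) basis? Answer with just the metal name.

zinc

zinc: f(T) = -0.071·(T−10) [T>10 °C] = -0.4615
  sulphur-dioxide contribution → 3.394 μm/a
  chloride contribution → 2.737 μm/a
  total first-year rate 6.131 μm/a
copper: temperature factor f = -0.080·(6.5) = -0.5200
  sulphur-dioxide contribution → 2.016 μm/a
  chloride contribution → 2.431 μm/a
  ⇒ r_corr(copper) = 4.446 μm/a
Ordering by μm/a: zinc (6.13) > copper (4.45)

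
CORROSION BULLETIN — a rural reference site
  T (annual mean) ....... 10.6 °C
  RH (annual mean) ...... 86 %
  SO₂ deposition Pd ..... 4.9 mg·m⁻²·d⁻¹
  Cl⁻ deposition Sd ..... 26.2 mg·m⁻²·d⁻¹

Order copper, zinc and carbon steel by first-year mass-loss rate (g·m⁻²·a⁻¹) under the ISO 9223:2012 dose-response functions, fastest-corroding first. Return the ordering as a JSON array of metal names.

["carbon steel", "copper", "zinc"]

copper: f(T) = -0.080·(T−10) [T>10 °C] = -0.0480
  SO₂ term: 0.0053·4.9^0.26·exp(0.059·86-0.0480) = 1.22
  Cl⁻ term: 0.01025·26.2^0.27·exp(0.036·86+0.049·10.6) = 0.9201
  r_corr = 1.22 + 0.9201 = 2.14 μm/a
  mass loss = 2.14 μm/a × 8.96 g/cm³ = 19.18 g·m⁻²·a⁻¹
zinc: temperature factor f = -0.071·(0.6) = -0.0426
  Pd branch = 0.0129·Pd^0.44·e^(0.046·RH+f) = 1.3 μm/a
  Sd branch = 0.0175·Sd^0.57·e^(0.008·RH+0.085·T) = 0.5515 μm/a
  r_corr = 1.3 + 0.5515 = 1.851 μm/a
  mass loss = 1.851 μm/a × 7.14 g/cm³ = 13.22 g·m⁻²·a⁻¹
carbon steel: temperature factor f = -0.054·(0.6) = -0.0324
  Pd branch = 1.77·Pd^0.52·e^(0.02·RH+f) = 21.87 μm/a
  Cl⁻ term: 0.102·26.2^0.62·exp(0.033·86+0.04·10.6) = 20.17
  sum: 21.87 + 20.17 → r_corr = 42.03 μm/a
  mass loss = 42.03 μm/a × 7.85 g/cm³ = 330 g·m⁻²·a⁻¹
Ordering by g·m⁻²·a⁻¹: carbon steel (330) > copper (19.2) > zinc (13.2)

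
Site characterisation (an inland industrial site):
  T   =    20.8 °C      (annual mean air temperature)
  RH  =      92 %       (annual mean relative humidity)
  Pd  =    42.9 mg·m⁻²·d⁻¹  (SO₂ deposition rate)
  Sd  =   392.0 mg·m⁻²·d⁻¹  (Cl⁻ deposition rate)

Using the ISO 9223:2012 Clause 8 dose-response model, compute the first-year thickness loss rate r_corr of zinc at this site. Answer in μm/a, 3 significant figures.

r_corr = 8.59 μm/a

zinc: f(T) = -0.071·(T−10) [T>10 °C] = -0.7668
  Pd branch = 0.0129·Pd^0.44·e^(0.046·RH+f) = 2.157 μm/a
  Sd branch = 0.0175·Sd^0.57·e^(0.008·RH+0.085·T) = 6.437 μm/a
  r_corr = 2.157 + 6.437 = 8.594 μm/a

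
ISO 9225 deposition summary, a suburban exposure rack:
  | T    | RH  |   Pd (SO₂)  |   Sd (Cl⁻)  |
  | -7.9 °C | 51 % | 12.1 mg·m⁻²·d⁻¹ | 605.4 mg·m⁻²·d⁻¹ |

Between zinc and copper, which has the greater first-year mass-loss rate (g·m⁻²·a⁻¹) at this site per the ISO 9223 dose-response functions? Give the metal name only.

zinc

zinc: T≤10 °C ⇒ hinge +0.038·(-7.9−10) = -0.6802
  SO₂ term: 0.0129·12.1^0.44·exp(0.046·51-0.6802) = 0.2044
  Cl⁻ term: 0.0175·605.4^0.57·exp(0.008·51+0.085·-7.9) = 0.518
  r_corr = 0.2044 + 0.518 = 0.7224 μm/a
  mass loss = 0.7224 μm/a × 7.14 g/cm³ = 5.158 g·m⁻²·a⁻¹
copper: temperature factor f = +0.126·(-17.9) = -2.2554
  SO₂ term: 0.0053·12.1^0.26·exp(0.059·51-2.2554) = 0.02153
  Cl⁻ term: 0.01025·605.4^0.27·exp(0.036·51+0.049·-7.9) = 0.2461
  r_corr = 0.02153 + 0.2461 = 0.2676 μm/a
  mass loss = 0.2676 μm/a × 8.96 g/cm³ = 2.398 g·m⁻²·a⁻¹
Ordering by g·m⁻²·a⁻¹: zinc (5.16) > copper (2.4)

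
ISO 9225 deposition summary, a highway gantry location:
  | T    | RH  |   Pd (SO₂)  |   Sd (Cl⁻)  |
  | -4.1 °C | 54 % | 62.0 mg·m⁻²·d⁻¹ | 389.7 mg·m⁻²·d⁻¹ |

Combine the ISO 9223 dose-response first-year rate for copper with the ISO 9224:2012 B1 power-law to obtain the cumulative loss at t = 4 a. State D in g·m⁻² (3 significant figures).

D(4) = 8.06 g·m⁻²

copper: temperature factor f = +0.126·(-14.1) = -1.7766
  sulphur-dioxide contribution → 0.06344 μm/a
  chloride contribution → 0.2933 μm/a
  total first-year rate 0.3567 μm/a
Power-law: D(4) = r_corr · 4^0.667
  D(4) = 0.3567 × 4^0.667 = 0.3567 × 2.521 = 0.8992 μm
  Mass loss = 0.8992 μm × 8.96 g/cm³ = 8.057 g·m⁻²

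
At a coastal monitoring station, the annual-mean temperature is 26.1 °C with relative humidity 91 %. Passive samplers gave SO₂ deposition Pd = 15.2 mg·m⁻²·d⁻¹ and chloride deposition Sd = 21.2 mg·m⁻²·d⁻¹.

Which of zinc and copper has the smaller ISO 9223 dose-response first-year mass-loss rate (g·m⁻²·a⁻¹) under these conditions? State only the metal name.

zinc

zinc: T>10 °C ⇒ hinge -0.071·(26.1−10) = -1.1431
  Pd branch = 0.0129·Pd^0.44·e^(0.046·RH+f) = 0.8956 μm/a
  Cl⁻ term: 0.0175·21.2^0.57·exp(0.008·91+0.085·26.1) = 1.9
  r_corr = 0.8956 + 1.9 = 2.795 μm/a
  mass loss = 2.795 μm/a × 7.14 g/cm³ = 19.96 g·m⁻²·a⁻¹
copper: f(T) = -0.080·(T−10) [T>10 °C] = -1.2880
  Pd branch = 0.0053·Pd^0.26·e^(0.059·RH+f) = 0.6367 μm/a
  Sd branch = 0.01025·Sd^0.27·e^(0.036·RH+0.049·T) = 2.223 μm/a
  sum: 0.6367 + 2.223 → r_corr = 2.86 μm/a
  mass loss = 2.86 μm/a × 8.96 g/cm³ = 25.63 g·m⁻²·a⁻¹
Ordering by g·m⁻²·a⁻¹: copper (25.6) > zinc (20)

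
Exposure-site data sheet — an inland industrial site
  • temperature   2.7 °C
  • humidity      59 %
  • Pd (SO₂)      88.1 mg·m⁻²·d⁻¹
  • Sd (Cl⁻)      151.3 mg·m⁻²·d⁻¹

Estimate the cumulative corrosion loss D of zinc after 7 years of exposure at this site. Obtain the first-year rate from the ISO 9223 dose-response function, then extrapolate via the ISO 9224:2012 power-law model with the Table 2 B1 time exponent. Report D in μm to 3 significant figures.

D(7) = 8.15 μm

zinc: f(T) = +0.038·(T−10) [T≤10 °C] = -0.2774
  sulphur-dioxide contribution → 1.058 μm/a
  chloride contribution → 0.6169 μm/a
  ⇒ r_corr(zinc) = 1.675 μm/a
Power-law: D(7) = r_corr · 7^0.813
  D(7) = 1.675 × 7^0.813 = 1.675 × 4.865 = 8.149 μm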